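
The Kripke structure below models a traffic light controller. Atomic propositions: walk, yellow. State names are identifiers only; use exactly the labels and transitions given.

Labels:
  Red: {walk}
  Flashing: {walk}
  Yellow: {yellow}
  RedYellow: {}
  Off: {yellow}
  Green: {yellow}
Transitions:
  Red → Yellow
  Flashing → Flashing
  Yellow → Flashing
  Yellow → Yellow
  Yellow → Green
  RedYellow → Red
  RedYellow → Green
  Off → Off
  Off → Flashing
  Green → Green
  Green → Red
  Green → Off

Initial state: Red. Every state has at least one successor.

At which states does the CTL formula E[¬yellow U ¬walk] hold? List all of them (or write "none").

States satisfying ¬yellow: {Red, Flashing, RedYellow}.
States satisfying ¬walk: {Yellow, RedYellow, Off, Green}.
States satisfying E[¬yellow U ¬walk]: {Red, Yellow, RedYellow, Off, Green}.

{Red, Yellow, RedYellow, Off, Green}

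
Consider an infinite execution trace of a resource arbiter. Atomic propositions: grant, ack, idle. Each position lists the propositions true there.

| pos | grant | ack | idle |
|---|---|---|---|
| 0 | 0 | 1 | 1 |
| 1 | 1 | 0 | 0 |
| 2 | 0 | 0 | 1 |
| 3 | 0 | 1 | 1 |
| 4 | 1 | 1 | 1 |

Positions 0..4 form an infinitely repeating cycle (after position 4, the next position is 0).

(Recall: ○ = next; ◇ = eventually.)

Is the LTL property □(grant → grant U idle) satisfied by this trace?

grant → grant U idle holds at every position 0..4, and those are all positions ever visited, so □(grant → grant U idle) holds.
Positions where grant holds: 1, 4.
Check grant U idle at each: 1→ok, 4→ok.

Satisfied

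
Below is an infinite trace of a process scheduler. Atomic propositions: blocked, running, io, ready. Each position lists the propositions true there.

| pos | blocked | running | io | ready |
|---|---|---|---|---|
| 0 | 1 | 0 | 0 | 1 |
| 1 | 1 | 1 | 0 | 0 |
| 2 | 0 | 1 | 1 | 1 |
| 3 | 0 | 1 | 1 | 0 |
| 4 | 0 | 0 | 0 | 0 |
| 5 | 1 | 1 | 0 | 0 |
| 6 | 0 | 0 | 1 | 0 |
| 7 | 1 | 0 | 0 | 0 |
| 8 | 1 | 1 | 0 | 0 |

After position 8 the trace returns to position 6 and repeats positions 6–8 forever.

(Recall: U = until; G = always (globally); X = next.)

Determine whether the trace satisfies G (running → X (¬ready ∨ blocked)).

running → X (¬ready ∨ blocked) must hold at every position from 0 onward. It fails at position 1, so G (running → X (¬ready ∨ blocked)) is false.
Positions where running holds: 1, 2, 3, 5, 8.
Check X (¬ready ∨ blocked) at each: 1→fails, 2→ok, 3→ok, 5→ok, 8→ok.

Violated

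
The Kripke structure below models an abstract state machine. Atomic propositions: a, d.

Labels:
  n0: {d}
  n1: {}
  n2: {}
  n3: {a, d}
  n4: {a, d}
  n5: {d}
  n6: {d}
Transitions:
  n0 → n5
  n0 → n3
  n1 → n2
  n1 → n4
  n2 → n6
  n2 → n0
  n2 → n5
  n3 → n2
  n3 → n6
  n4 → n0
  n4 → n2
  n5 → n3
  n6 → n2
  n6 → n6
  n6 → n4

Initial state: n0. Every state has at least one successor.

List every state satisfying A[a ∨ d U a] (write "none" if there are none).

{n0, n3, n4, n5}

States satisfying a ∨ d: {n0, n3, n4, n5, n6}.
States satisfying a: {n3, n4}.
States satisfying A[a ∨ d U a]: {n0, n3, n4, n5}.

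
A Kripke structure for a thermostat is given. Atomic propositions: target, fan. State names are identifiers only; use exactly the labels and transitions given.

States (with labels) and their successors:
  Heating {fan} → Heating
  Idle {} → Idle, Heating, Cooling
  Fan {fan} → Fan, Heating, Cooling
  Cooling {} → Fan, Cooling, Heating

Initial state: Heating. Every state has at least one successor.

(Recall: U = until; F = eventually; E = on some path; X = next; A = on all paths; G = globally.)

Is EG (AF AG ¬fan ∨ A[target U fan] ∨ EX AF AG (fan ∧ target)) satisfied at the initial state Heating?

Yes

States satisfying EG (AF AG ¬fan ∨ A[target U fan] ∨ EX AF AG (fan ∧ target)): {Heating, Fan}.
Heating ∈ Sat(EG (AF AG ¬fan ∨ A[target U fan] ∨ EX AF AG (fan ∧ target))).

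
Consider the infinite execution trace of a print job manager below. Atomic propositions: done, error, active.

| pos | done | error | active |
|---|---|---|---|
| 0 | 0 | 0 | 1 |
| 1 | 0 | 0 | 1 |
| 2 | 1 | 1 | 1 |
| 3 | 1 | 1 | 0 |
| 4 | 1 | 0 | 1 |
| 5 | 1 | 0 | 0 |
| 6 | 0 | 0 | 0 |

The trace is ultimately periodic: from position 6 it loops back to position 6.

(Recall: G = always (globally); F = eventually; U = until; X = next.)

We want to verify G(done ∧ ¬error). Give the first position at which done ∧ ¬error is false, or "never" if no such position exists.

0

At position 0 the labels are {active}, so done ∧ ¬error is false there. This is the first violation.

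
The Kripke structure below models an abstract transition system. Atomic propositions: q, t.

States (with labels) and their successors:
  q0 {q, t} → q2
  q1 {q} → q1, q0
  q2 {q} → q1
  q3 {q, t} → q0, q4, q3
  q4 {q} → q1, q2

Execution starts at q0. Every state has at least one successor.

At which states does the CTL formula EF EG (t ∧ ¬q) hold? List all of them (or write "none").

none

States satisfying EG (t ∧ ¬q): ∅.
States satisfying EF EG (t ∧ ¬q): ∅.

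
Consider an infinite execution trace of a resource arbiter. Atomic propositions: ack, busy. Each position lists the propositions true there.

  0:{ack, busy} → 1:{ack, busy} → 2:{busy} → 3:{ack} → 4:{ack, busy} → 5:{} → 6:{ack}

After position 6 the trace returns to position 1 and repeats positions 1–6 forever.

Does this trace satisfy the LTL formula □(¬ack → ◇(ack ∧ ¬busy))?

Holds

¬ack → ◇(ack ∧ ¬busy) holds at every position 0..6, and those are all positions ever visited, so □(¬ack → ◇(ack ∧ ¬busy)) holds.
Positions where ¬ack holds: 2, 5.
Check ◇(ack ∧ ¬busy) at each: 2→ok, 5→ok.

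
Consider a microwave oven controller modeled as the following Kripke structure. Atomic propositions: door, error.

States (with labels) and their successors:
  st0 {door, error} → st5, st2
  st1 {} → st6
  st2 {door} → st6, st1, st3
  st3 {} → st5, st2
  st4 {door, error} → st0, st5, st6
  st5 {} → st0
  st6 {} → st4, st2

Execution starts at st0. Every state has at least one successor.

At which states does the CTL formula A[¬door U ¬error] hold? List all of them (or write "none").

States satisfying ¬door: {st1, st3, st5, st6}.
States satisfying ¬error: {st1, st2, st3, st5, st6}.
States satisfying A[¬door U ¬error]: {st1, st2, st3, st5, st6}.

{st1, st2, st3, st5, st6}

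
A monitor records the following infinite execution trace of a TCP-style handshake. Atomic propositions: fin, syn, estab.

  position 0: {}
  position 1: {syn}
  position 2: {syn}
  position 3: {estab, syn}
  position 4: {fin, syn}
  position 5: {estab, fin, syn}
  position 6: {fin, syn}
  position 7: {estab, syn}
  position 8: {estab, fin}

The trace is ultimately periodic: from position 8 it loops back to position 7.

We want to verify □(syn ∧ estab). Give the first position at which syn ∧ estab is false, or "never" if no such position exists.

At position 0 the labels are {}, so syn ∧ estab is false there. This is the first violation.

0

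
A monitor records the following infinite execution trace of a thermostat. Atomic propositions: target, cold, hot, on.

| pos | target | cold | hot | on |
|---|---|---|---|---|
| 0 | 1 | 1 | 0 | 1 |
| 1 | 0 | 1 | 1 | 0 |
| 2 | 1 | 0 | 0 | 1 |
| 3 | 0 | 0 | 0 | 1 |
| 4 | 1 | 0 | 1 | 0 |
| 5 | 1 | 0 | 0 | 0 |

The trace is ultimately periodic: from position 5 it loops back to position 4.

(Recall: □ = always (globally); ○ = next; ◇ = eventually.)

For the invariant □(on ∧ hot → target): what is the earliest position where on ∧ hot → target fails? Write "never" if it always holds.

never

on ∧ hot → target holds at every position 0..5, and those are all the positions the trace ever visits, so the invariant □(on ∧ hot → target) is never violated.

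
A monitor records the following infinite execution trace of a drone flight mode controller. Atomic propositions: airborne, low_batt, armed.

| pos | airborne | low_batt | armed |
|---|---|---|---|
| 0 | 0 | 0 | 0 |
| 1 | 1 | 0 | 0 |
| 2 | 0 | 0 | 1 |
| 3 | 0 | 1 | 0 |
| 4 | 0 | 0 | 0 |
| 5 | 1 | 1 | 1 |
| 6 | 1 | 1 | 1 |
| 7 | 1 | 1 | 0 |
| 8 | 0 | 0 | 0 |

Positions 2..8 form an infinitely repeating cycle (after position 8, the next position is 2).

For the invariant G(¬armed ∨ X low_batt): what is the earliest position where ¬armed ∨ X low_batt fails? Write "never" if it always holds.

¬armed ∨ X low_batt holds at every position 0..8, and those are all the positions the trace ever visits, so the invariant G(¬armed ∨ X low_batt) is never violated.

never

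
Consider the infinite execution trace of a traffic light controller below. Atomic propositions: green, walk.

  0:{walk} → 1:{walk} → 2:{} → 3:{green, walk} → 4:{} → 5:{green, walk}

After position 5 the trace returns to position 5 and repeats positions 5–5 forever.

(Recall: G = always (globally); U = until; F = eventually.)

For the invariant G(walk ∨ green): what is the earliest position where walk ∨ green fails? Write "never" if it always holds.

Check walk ∨ green at each position in order: 0 ✓, 1 ✓.
At position 2 the labels are {}, so walk ∨ green is false there. This is the first violation.

2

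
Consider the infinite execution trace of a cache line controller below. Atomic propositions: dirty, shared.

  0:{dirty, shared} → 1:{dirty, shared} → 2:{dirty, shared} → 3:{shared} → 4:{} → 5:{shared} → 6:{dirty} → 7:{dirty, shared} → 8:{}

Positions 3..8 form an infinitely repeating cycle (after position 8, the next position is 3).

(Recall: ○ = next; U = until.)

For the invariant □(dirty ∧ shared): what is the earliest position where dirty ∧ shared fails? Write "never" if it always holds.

Check dirty ∧ shared at each position in order: 0 ✓, 1 ✓, 2 ✓.
At position 3 the labels are {shared}, so dirty ∧ shared is false there. This is the first violation.

3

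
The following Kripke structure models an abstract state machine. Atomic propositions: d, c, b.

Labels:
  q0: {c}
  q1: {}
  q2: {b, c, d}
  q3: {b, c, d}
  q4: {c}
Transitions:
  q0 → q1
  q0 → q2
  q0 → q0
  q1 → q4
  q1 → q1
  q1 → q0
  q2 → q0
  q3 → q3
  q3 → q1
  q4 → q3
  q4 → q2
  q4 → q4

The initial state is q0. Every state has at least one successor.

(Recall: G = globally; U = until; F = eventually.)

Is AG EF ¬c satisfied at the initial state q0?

Yes

States satisfying EF ¬c: {q0, q1, q2, q3, q4}.
States satisfying AG EF ¬c: {q0, q1, q2, q3, q4}.
Every state reachable from q0 satisfies EF ¬c.
q0 ∈ Sat(AG EF ¬c).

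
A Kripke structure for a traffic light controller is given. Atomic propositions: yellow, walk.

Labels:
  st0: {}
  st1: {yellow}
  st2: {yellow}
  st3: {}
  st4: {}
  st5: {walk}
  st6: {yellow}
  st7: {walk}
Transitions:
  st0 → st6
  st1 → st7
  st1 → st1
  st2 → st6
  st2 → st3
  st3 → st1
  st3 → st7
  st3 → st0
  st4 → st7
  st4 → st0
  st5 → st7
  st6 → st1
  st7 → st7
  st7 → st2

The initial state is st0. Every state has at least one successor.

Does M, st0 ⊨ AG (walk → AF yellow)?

States satisfying walk → AF yellow: {st0, st1, st2, st3, st4, st6}.
States satisfying AG (walk → AF yellow): ∅.
st7 is reachable from st0 and violates walk → AF yellow, so AG fails at st0.
st0 ∉ Sat(AG (walk → AF yellow)).

Does not hold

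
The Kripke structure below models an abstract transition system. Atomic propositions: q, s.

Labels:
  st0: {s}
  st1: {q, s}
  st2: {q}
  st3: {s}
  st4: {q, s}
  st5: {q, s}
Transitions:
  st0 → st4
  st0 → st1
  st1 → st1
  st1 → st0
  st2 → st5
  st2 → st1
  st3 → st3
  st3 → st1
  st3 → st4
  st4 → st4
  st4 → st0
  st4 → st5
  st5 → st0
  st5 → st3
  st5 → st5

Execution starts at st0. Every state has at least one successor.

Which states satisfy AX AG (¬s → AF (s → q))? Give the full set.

States satisfying AG (¬s → AF (s → q)): {st0, st1, st2, st3, st4, st5}.
States satisfying AX AG (¬s → AF (s → q)): {st0, st1, st2, st3, st4, st5}.

{st0, st1, st2, st3, st4, st5}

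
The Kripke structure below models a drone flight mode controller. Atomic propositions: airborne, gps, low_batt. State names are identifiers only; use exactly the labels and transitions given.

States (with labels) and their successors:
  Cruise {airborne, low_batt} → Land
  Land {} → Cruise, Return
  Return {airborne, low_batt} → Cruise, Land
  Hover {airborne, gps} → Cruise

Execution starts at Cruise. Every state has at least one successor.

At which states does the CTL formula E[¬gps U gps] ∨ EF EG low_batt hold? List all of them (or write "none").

States satisfying ¬gps: {Cruise, Land, Return}.
States satisfying gps: {Hover}.
States satisfying E[¬gps U gps]: {Hover}.
States satisfying EG low_batt: ∅.
States satisfying EF EG low_batt: ∅.
States satisfying E[¬gps U gps] ∨ EF EG low_batt: {Hover}.

{Hover}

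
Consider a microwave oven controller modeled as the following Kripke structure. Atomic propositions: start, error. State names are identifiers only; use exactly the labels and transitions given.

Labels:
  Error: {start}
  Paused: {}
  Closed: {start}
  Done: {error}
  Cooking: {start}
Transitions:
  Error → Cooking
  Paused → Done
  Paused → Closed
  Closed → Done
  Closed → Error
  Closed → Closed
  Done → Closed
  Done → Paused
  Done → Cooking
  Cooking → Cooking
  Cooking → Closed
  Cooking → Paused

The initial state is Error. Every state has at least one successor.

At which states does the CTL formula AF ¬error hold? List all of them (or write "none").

States satisfying ¬error: {Error, Paused, Closed, Cooking}.
States satisfying AF ¬error: {Error, Paused, Closed, Done, Cooking}.

{Error, Paused, Closed, Done, Cooking}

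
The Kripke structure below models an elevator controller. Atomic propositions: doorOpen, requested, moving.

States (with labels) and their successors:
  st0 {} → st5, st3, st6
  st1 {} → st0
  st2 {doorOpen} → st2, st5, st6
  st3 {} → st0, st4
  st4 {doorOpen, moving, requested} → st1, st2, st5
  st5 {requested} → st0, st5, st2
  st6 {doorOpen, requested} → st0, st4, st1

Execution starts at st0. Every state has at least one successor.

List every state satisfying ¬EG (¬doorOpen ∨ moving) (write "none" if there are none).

{st2, st6}

States satisfying ¬doorOpen ∨ moving: {st0, st1, st3, st4, st5}.
States satisfying EG (¬doorOpen ∨ moving): {st0, st1, st3, st4, st5}.
States satisfying ¬EG (¬doorOpen ∨ moving): {st2, st6}.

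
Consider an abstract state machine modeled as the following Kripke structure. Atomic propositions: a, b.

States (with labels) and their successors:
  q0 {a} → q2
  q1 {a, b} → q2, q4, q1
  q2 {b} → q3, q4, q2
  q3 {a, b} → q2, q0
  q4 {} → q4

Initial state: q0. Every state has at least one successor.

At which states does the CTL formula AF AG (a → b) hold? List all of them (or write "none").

States satisfying AG (a → b): {q4}.
States satisfying AF AG (a → b): {q4}.

{q4}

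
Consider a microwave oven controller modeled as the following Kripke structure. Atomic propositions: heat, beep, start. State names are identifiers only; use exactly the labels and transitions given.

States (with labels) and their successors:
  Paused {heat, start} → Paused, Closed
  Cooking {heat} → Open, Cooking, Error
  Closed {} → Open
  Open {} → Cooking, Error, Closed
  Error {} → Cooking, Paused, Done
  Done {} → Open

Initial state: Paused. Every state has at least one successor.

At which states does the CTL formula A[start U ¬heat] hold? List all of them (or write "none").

States satisfying start: {Paused}.
States satisfying ¬heat: {Closed, Open, Error, Done}.
States satisfying A[start U ¬heat]: {Closed, Open, Error, Done}.

{Closed, Open, Error, Done}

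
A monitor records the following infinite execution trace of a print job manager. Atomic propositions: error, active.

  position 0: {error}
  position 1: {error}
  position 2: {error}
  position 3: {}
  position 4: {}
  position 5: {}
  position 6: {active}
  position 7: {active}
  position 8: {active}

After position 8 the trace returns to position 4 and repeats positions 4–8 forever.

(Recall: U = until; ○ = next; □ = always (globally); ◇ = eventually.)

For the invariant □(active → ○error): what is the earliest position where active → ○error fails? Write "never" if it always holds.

6

Check active → ○error at each position in order: 0 ✓, 1 ✓, 2 ✓, 3 ✓, 4 ✓, 5 ✓.
At position 6 the labels are {active} and the next position 7 has {active}, so active → ○error is false there. This is the first violation.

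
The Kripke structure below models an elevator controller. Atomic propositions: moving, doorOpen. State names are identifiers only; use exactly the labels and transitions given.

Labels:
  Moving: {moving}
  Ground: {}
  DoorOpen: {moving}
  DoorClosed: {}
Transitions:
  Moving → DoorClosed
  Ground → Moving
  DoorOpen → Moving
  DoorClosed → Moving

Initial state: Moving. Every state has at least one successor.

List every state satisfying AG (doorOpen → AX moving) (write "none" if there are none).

States satisfying doorOpen → AX moving: {Moving, Ground, DoorOpen, DoorClosed}.
States satisfying AG (doorOpen → AX moving): {Moving, Ground, DoorOpen, DoorClosed}.

{Moving, Ground, DoorOpen, DoorClosed}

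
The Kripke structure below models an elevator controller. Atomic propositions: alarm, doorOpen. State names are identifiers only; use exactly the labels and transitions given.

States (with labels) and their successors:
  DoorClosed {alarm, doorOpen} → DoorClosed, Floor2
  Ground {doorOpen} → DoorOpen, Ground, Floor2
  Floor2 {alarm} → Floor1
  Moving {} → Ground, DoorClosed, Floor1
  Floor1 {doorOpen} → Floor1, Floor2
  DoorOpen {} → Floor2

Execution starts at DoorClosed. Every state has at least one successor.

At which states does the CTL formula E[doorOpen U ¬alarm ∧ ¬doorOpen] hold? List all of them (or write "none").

{Ground, Moving, DoorOpen}

States satisfying doorOpen: {DoorClosed, Ground, Floor1}.
States satisfying ¬alarm ∧ ¬doorOpen: {Moving, DoorOpen}.
States satisfying E[doorOpen U ¬alarm ∧ ¬doorOpen]: {Ground, Moving, DoorOpen}.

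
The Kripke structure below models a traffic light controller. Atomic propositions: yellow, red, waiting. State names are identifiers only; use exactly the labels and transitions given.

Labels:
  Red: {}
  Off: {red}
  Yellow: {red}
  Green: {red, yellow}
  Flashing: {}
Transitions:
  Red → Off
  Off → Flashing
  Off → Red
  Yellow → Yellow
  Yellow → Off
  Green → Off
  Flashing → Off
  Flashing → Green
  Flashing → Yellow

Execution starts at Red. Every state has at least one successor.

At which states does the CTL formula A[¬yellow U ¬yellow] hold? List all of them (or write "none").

States satisfying ¬yellow: {Red, Off, Yellow, Flashing}.
States satisfying A[¬yellow U ¬yellow]: {Red, Off, Yellow, Flashing}.

{Red, Off, Yellow, Flashing}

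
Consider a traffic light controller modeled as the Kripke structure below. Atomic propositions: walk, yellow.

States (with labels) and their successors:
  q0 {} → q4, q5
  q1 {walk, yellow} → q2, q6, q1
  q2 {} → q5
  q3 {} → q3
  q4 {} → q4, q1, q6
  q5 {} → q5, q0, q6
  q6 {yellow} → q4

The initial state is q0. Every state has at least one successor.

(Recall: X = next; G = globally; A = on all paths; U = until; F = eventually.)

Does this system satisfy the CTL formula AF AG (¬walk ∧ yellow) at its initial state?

States satisfying AG (¬walk ∧ yellow): ∅.
States satisfying AF AG (¬walk ∧ yellow): ∅.
There is a path from q0 along which AG (¬walk ∧ yellow) never holds.
q0 ∉ Sat(AF AG (¬walk ∧ yellow)).

Violated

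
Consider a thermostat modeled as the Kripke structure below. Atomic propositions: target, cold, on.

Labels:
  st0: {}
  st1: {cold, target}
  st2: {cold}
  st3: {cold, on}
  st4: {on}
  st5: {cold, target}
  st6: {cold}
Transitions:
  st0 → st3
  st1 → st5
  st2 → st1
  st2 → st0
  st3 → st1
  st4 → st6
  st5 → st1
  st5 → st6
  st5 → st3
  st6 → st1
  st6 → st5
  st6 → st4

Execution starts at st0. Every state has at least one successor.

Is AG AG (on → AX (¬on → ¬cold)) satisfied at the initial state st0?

States satisfying AG (on → AX (¬on → ¬cold)): ∅.
States satisfying AG AG (on → AX (¬on → ¬cold)): ∅.
st0 is reachable from st0 and violates AG (on → AX (¬on → ¬cold)), so AG fails at st0.
st0 ∉ Sat(AG AG (on → AX (¬on → ¬cold))).

Violated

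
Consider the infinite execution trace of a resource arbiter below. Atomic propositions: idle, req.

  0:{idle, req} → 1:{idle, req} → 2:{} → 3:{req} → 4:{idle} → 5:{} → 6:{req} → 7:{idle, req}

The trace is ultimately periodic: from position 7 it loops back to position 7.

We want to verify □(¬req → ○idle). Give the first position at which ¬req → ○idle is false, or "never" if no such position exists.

Check ¬req → ○idle at each position in order: 0 ✓, 1 ✓.
At position 2 the labels are {} and the next position 3 has {req}, so ¬req → ○idle is false there. This is the first violation.

2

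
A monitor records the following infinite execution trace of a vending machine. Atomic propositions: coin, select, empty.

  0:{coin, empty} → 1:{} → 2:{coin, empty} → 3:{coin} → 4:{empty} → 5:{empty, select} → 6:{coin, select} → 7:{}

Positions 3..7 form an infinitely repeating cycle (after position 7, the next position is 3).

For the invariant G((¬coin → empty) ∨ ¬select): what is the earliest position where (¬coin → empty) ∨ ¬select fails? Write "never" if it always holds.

never

(¬coin → empty) ∨ ¬select holds at every position 0..7, and those are all the positions the trace ever visits, so the invariant G((¬coin → empty) ∨ ¬select) is never violated.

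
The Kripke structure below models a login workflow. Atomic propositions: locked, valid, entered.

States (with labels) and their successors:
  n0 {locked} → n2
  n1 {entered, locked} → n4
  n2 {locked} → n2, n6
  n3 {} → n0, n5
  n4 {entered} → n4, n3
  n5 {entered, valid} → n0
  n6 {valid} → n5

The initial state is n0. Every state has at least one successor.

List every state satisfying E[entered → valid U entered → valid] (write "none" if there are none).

States satisfying entered → valid: {n0, n2, n3, n5, n6}.
States satisfying E[entered → valid U entered → valid]: {n0, n2, n3, n5, n6}.

{n0, n2, n3, n5, n6}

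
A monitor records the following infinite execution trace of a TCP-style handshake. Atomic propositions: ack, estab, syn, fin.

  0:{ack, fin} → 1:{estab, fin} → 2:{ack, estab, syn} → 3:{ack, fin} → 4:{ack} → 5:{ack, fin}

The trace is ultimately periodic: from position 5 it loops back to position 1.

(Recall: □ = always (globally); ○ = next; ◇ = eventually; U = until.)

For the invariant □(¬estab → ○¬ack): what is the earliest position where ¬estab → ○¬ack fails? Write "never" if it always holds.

3

Check ¬estab → ○¬ack at each position in order: 0 ✓, 1 ✓, 2 ✓.
At position 3 the labels are {ack, fin} and the next position 4 has {ack}, so ¬estab → ○¬ack is false there. This is the first violation.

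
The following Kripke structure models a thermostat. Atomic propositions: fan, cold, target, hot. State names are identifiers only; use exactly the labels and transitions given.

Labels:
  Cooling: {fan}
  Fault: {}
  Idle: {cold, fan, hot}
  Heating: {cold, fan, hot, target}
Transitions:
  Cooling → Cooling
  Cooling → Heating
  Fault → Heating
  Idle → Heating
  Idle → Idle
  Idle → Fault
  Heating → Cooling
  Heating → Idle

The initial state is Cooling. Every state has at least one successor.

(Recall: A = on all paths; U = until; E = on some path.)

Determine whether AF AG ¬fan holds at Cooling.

States satisfying AG ¬fan: ∅.
States satisfying AF AG ¬fan: ∅.
There is a path from Cooling along which AG ¬fan never holds.
Cooling ∉ Sat(AF AG ¬fan).

Violated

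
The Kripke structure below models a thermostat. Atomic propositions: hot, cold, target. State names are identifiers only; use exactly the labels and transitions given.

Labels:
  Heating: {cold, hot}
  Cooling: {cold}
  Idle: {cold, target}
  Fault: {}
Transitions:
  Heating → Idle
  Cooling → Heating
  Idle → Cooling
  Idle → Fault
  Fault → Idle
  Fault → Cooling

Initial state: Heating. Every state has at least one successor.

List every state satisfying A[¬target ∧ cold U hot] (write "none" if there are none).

States satisfying ¬target ∧ cold: {Heating, Cooling}.
States satisfying hot: {Heating}.
States satisfying A[¬target ∧ cold U hot]: {Heating, Cooling}.

{Heating, Cooling}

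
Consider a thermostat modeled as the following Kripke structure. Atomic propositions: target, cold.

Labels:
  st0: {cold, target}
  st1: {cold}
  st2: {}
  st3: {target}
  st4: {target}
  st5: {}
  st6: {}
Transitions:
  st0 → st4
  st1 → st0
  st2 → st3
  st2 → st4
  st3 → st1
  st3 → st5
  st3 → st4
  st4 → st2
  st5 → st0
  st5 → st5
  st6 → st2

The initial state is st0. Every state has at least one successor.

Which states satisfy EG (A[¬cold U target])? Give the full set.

States satisfying A[¬cold U target]: {st0, st2, st3, st4, st6}.
States satisfying EG (A[¬cold U target]): {st0, st2, st3, st4, st6}.

{st0, st2, st3, st4, st6}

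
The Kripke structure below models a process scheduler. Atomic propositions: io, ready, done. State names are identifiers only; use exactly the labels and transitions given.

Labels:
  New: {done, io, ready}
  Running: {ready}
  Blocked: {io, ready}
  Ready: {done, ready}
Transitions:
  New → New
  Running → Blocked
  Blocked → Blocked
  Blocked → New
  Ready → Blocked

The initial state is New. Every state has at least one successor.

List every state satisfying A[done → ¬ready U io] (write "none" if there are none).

{New, Running, Blocked}

States satisfying done → ¬ready: {Running, Blocked}.
States satisfying io: {New, Blocked}.
States satisfying A[done → ¬ready U io]: {New, Running, Blocked}.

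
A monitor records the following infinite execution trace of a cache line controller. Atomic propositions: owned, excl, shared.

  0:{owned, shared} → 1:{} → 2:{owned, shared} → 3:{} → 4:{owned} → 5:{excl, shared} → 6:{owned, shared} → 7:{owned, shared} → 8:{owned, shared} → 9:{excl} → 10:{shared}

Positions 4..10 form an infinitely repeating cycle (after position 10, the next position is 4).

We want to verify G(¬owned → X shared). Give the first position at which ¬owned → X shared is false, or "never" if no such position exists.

3

Check ¬owned → X shared at each position in order: 0 ✓, 1 ✓, 2 ✓.
At position 3 the labels are {} and the next position 4 has {owned}, so ¬owned → X shared is false there. This is the first violation.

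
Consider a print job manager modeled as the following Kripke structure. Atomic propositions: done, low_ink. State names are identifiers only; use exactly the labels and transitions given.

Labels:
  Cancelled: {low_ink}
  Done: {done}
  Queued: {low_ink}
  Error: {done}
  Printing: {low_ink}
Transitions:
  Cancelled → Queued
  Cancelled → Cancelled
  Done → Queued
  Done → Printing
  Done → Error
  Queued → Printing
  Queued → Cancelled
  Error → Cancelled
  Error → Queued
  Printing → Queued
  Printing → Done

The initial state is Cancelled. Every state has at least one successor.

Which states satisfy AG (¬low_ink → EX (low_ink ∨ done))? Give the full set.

States satisfying ¬low_ink → EX (low_ink ∨ done): {Cancelled, Done, Queued, Error, Printing}.
States satisfying AG (¬low_ink → EX (low_ink ∨ done)): {Cancelled, Done, Queued, Error, Printing}.

{Cancelled, Done, Queued, Error, Printing}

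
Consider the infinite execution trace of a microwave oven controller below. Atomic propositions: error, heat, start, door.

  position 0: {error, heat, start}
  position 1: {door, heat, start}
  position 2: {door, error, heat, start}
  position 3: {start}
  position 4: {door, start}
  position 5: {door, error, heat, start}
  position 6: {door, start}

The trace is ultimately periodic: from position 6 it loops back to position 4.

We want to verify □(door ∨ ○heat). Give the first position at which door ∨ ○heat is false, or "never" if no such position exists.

Check door ∨ ○heat at each position in order: 0 ✓, 1 ✓, 2 ✓.
At position 3 the labels are {start} and the next position 4 has {door, start}, so door ∨ ○heat is false there. This is the first violation.

3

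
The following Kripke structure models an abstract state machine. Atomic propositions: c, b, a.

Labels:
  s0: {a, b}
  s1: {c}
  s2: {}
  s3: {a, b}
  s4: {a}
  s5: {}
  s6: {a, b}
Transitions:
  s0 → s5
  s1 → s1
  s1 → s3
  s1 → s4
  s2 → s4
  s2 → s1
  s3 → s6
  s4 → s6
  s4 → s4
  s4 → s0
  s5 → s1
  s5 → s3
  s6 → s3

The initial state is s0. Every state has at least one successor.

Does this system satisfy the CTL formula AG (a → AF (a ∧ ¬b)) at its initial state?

States satisfying a → AF (a ∧ ¬b): {s1, s2, s4, s5}.
States satisfying AG (a → AF (a ∧ ¬b)): ∅.
s0 is reachable from s0 and violates a → AF (a ∧ ¬b), so AG fails at s0.
s0 ∉ Sat(AG (a → AF (a ∧ ¬b))).

No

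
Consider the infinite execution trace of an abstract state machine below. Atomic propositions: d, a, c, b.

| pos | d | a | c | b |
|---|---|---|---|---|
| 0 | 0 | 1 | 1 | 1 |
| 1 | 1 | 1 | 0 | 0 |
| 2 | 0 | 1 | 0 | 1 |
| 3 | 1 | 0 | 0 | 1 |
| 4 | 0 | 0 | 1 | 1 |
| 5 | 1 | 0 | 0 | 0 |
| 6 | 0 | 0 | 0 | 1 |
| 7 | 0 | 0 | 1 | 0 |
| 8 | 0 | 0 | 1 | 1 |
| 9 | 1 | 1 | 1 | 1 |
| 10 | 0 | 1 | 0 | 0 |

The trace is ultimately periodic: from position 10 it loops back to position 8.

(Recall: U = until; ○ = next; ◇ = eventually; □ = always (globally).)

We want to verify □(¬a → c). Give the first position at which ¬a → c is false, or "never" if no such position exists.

3

Check ¬a → c at each position in order: 0 ✓, 1 ✓, 2 ✓.
At position 3 the labels are {b, d}, so ¬a → c is false there. This is the first violation.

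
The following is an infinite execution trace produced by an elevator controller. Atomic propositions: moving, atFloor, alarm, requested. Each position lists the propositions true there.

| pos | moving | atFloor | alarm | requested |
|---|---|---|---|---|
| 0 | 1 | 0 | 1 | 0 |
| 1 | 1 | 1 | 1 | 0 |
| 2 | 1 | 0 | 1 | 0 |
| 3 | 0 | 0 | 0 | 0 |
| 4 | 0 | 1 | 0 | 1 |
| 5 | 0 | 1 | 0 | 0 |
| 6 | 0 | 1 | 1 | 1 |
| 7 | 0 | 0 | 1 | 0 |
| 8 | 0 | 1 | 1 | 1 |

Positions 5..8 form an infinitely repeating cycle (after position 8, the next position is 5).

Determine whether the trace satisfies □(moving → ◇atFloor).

Satisfied

moving → ◇atFloor holds at every position 0..8, and those are all positions ever visited, so □(moving → ◇atFloor) holds.
Positions where moving holds: 0, 1, 2.
Check ◇atFloor at each: 0→ok, 1→ok, 2→ok.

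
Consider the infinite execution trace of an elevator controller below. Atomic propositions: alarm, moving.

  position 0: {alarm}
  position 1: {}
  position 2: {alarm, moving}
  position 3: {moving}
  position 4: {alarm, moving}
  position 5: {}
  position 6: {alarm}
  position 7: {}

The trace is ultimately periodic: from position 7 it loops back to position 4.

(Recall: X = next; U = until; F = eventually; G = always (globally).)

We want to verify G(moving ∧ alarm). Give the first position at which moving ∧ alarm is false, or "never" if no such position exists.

0

At position 0 the labels are {alarm}, so moving ∧ alarm is false there. This is the first violation.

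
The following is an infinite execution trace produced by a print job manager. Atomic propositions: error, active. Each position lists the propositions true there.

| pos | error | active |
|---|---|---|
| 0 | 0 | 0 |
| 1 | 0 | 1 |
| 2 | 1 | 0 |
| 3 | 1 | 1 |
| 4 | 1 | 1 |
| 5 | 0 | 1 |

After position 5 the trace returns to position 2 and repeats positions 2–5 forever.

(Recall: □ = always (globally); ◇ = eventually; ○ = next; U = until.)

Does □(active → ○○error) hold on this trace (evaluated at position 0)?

active → ○○error must hold at every position from 0 onward. It fails at position 3, so □(active → ○○error) is false.
Positions where active holds: 1, 3, 4, 5.
Check ○○error at each: 1→ok, 3→fails, 4→ok, 5→ok.

No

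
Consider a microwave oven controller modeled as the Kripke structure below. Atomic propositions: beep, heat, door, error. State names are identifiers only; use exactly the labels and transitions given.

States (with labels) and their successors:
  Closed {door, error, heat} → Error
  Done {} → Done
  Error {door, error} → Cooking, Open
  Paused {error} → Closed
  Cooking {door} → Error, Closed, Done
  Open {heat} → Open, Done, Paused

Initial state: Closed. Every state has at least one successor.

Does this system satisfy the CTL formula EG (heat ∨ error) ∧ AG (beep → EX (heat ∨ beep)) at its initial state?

States satisfying heat ∨ error: {Closed, Error, Paused, Open}.
States satisfying EG (heat ∨ error): {Closed, Error, Paused, Open}.
States satisfying beep → EX (heat ∨ beep): {Closed, Done, Error, Paused, Cooking, Open}.
States satisfying AG (beep → EX (heat ∨ beep)): {Closed, Done, Error, Paused, Cooking, Open}.
States satisfying EG (heat ∨ error) ∧ AG (beep → EX (heat ∨ beep)): {Closed, Error, Paused, Open}.
Closed ∈ Sat(EG (heat ∨ error) ∧ AG (beep → EX (heat ∨ beep))).

Satisfied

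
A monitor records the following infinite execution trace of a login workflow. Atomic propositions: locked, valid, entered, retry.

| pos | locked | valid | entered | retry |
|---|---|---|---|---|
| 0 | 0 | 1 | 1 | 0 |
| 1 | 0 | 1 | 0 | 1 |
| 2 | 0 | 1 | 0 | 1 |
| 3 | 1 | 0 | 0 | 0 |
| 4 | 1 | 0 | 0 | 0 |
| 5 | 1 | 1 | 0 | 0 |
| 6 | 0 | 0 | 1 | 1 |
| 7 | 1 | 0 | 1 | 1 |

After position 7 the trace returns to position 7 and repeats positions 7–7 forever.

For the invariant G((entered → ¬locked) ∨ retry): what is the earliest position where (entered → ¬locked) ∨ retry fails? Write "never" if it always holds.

never

(entered → ¬locked) ∨ retry holds at every position 0..7, and those are all the positions the trace ever visits, so the invariant G((entered → ¬locked) ∨ retry) is never violated.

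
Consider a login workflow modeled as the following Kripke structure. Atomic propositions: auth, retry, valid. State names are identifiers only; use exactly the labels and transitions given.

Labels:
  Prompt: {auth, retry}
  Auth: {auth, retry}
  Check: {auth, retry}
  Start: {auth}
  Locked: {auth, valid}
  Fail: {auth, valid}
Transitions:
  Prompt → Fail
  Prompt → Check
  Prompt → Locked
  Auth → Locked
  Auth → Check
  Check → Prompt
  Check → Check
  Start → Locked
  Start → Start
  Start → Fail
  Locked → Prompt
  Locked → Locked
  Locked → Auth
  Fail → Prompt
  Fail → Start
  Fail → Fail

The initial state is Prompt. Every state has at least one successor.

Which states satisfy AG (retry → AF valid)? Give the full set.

States satisfying retry → AF valid: {Start, Locked, Fail}.
States satisfying AG (retry → AF valid): ∅.

none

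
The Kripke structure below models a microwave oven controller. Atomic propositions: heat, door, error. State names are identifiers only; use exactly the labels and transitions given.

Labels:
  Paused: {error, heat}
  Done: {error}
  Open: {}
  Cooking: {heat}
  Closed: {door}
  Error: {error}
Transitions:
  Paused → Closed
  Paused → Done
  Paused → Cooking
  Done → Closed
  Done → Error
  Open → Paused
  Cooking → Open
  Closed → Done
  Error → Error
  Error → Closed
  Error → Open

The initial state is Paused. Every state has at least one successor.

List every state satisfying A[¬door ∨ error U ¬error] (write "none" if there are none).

{Open, Cooking, Closed}

States satisfying ¬door ∨ error: {Paused, Done, Open, Cooking, Error}.
States satisfying ¬error: {Open, Cooking, Closed}.
States satisfying A[¬door ∨ error U ¬error]: {Open, Cooking, Closed}.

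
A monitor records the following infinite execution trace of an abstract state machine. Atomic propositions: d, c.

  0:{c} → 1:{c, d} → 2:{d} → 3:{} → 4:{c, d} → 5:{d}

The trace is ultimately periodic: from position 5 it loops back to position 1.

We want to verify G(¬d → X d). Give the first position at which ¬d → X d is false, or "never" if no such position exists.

never

¬d → X d holds at every position 0..5, and those are all the positions the trace ever visits, so the invariant G(¬d → X d) is never violated.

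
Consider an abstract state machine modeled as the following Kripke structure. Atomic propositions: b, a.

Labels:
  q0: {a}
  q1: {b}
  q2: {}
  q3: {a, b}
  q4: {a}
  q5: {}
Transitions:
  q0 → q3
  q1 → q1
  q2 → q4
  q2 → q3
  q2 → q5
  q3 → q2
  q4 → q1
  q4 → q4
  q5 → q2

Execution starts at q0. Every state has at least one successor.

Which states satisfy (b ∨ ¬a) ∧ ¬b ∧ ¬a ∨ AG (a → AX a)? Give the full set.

States satisfying ¬a: {q1, q2, q5}.
States satisfying b ∨ ¬a: {q1, q2, q3, q5}.
States satisfying ¬b: {q0, q2, q4, q5}.
States satisfying ¬b ∧ ¬a: {q2, q5}.
States satisfying (b ∨ ¬a) ∧ ¬b ∧ ¬a: {q2, q5}.
States satisfying a → AX a: {q0, q1, q2, q5}.
States satisfying AG (a → AX a): {q1}.
States satisfying (b ∨ ¬a) ∧ ¬b ∧ ¬a ∨ AG (a → AX a): {q1, q2, q5}.

{q1, q2, q5}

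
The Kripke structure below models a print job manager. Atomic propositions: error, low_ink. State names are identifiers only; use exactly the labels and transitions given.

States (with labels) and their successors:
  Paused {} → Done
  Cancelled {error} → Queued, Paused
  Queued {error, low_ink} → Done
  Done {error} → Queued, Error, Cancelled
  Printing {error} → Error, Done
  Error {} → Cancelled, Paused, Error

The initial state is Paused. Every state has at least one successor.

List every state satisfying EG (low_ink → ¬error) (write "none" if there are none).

{Paused, Cancelled, Done, Printing, Error}

States satisfying low_ink → ¬error: {Paused, Cancelled, Done, Printing, Error}.
States satisfying EG (low_ink → ¬error): {Paused, Cancelled, Done, Printing, Error}.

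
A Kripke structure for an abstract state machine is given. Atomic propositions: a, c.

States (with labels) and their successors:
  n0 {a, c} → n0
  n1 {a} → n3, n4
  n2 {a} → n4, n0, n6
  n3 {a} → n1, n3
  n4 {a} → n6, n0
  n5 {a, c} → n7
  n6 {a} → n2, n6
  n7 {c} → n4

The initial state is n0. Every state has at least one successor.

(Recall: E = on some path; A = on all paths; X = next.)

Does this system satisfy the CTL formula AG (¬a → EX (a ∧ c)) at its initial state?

States satisfying ¬a → EX (a ∧ c): {n0, n1, n2, n3, n4, n5, n6}.
States satisfying AG (¬a → EX (a ∧ c)): {n0, n1, n2, n3, n4, n6}.
Every state reachable from n0 satisfies ¬a → EX (a ∧ c).
n0 ∈ Sat(AG (¬a → EX (a ∧ c))).

Satisfied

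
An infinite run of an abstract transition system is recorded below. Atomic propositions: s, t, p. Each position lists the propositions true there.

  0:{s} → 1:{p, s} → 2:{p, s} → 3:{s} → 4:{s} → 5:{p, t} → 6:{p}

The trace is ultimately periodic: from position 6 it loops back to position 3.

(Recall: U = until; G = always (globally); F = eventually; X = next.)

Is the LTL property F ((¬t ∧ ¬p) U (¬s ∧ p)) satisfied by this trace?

(¬t ∧ ¬p) U (¬s ∧ p) holds at position 3, which is reachable from 0, so F ((¬t ∧ ¬p) U (¬s ∧ p)) holds.

Satisfied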